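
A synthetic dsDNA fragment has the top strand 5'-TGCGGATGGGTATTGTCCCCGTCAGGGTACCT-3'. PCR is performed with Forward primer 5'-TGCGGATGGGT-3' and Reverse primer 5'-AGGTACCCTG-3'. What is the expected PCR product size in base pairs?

32 bp

The forward primer matches the template at positions 1–11.
Taking the reverse complement of AGGTACCCTG gives CAGGGTACCT, found at positions 23–32 on the template; the primer anneals here to the top strand with its 3' end pointing upstream.
Product length = (reverse-primer end) − (forward-primer start) + 1 = 32 − 1 + 1 = 32 bp.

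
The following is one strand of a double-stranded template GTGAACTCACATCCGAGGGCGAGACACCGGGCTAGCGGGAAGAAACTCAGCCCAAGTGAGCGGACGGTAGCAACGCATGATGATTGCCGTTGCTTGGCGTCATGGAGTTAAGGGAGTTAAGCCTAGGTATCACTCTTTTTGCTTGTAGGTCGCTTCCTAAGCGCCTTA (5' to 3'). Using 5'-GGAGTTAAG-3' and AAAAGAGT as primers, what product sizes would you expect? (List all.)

The forward primer GGAGTTAAG matches the top strand at positions 104–112, 113–121.
The reverse primer's reverse complement is ACTCTTTT, matching at positions 132–139.
Each forward site pairs with the reverse site to give a product ending at position 139: sizes 36, 27 bp.

36 bp, 27 bp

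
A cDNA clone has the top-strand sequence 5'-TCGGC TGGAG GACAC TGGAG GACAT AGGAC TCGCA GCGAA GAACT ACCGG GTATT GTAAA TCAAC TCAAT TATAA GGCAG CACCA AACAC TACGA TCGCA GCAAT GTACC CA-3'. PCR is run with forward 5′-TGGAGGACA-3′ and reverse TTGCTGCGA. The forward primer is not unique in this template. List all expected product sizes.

99 bp, 89 bp

The forward primer TGGAGGACA matches the top strand at positions 6–14, 16–24.
The reverse primer's reverse complement is TCGCAGCAA, matching at positions 96–104.
Each forward site pairs with the reverse site to give a product ending at position 104: sizes 99, 89 bp.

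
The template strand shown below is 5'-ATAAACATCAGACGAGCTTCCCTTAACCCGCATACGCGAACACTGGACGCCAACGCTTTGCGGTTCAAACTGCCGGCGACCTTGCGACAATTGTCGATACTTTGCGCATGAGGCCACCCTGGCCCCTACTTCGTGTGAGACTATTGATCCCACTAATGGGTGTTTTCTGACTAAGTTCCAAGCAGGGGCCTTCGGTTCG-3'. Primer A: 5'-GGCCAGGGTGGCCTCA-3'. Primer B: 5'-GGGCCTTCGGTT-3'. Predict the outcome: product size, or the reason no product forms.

Primer A (GGCCAGGGTGGCCTCA) has reverse complement TGAGGCCACCCTGGCC, which matches the top strand at positions 109–124; primer A anneals to the top strand there with its 3' end pointing upstream toward position 109.
Primer B (GGGCCTTCGGTT) matches the top strand directly at positions 186–197; it anneals to the bottom strand with its 3' end pointing downstream toward position 197.
The 3' ends diverge (primer A extends toward position 1, primer B toward position 199), so the primers never converge on a shared product.

No product — the primers' 3' ends point away from each other.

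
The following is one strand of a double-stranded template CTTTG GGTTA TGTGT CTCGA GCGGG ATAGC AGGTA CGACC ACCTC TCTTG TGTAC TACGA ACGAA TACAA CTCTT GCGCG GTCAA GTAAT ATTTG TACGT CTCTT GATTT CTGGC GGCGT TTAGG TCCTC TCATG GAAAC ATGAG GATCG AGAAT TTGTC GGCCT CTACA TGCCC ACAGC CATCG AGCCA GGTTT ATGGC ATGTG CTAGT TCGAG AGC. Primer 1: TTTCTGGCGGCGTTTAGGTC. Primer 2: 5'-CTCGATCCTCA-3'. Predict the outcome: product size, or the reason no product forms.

Primer 1 (TTTCTGGCGGCGTTTAGGTC) matches the top strand at positions 108–127; it acts as a forward primer.
Primer 2's reverse complement is TGAGGATCGAG, matching the top strand at positions 142–152; it acts as a reverse primer.
The 3' ends face each other across positions 108–152, giving a 45 bp product.

Yes — a 45 bp product.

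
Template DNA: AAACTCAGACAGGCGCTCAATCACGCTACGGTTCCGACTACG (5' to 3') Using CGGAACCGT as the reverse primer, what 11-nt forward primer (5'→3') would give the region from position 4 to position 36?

5'-CTCAGACAGGC-3'

The reverse primer's reverse complement ACGGTTCCG matches the template at positions 28–36; the product starts at position 4.
The forward primer is identical to the top strand over positions 4–14: CTCAGACAGGC.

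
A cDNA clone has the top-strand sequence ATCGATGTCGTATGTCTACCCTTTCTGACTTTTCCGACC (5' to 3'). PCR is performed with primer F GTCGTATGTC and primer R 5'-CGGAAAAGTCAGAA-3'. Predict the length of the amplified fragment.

Forward primer GTCGTATGTC is found on the top strand at positions 7–16.
The reverse primer's reverse complement is TTCTGACTTTTCCG, which matches the template at positions 23–36.
Product length = (reverse-primer end) − (forward-primer start) + 1 = 36 − 7 + 1 = 30 bp.

30 bp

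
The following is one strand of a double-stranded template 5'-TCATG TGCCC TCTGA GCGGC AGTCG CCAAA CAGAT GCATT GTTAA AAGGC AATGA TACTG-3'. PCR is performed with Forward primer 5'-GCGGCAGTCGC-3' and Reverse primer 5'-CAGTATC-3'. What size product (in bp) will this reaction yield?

The forward primer matches the template at positions 16–26.
Reverse complement of the reverse primer: GATACTG. This occurs on the top strand at positions 54–60.
The product runs from position 16 to position 60, so its length is 60 − 16 + 1 = 45 bp.

45 bp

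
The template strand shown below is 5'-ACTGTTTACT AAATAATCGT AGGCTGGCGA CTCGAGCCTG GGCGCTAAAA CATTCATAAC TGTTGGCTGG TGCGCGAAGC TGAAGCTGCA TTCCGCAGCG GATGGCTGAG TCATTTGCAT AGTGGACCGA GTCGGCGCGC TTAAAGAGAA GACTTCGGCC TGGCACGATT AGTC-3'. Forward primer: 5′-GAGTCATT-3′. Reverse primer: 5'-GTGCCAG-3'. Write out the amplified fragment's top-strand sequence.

Scanning the template, GAGTCATT occurs at positions 108–115; this primer anneals to the bottom strand there with its 3' end pointing downstream.
Taking the reverse complement of GTGCCAG gives CTGGCAC, found at positions 160–166 on the template; the primer anneals here to the top strand with its 3' end pointing upstream.
The product is the template from position 108 through 166 (59 bp).

5'-GAGTCATTTGCATAGTGGACCGAGTCGGCGCGCTTAAAGAGAAGACTTCGGCCTGGCAC-3'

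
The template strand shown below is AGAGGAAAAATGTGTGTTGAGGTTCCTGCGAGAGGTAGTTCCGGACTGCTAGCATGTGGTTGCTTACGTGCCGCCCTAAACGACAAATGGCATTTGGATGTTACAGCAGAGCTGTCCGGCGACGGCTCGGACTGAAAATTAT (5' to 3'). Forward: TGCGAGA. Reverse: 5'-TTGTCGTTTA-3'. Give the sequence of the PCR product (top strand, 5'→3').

5'-TGCGAGAGGTAGTTCCGGACTGCTAGCATGTGGTTGCTTACGTGCCGCCCTAAACGACAA-3'

The forward primer matches the template at positions 27–33.
Reverse complement of the reverse primer: TAAACGACAA. This occurs on the top strand at positions 77–86.
The product is the template from position 27 through 86 (60 bp).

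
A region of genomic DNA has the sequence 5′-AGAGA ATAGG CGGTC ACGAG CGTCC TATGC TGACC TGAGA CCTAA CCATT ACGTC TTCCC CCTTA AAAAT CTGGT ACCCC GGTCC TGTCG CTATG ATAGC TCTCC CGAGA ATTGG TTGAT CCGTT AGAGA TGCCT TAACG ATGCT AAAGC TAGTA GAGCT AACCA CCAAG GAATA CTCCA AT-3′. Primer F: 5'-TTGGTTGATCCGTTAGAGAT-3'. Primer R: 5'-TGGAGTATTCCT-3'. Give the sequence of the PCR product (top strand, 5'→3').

Scanning the template, TTGGTTGATCCGTTAGAGAT occurs at positions 112–131; this primer anneals to the bottom strand there with its 3' end pointing downstream.
Reverse complement of the reverse primer: AGGAATACTCCA. This occurs on the top strand at positions 169–180.
The product is the template from position 112 through 180 (69 bp).

5'-TTGGTTGATCCGTTAGAGATGCCTTAACGATGCTAAAGCTAGTAGAGCTAACCACCAAGGAATACTCCA-3'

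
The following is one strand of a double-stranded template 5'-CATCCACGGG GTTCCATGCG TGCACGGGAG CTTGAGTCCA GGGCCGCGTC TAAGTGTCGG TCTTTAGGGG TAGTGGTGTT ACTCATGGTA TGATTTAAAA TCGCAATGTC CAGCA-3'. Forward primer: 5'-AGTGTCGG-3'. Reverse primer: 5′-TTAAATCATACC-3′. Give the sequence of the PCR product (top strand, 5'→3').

5'-AGTGTCGGTCTTTAGGGGTAGTGGTGTTACTCATGGTATGATTTAA-3'

Forward primer AGTGTCGG is found on the top strand at positions 53–60.
Taking the reverse complement of TTAAATCATACC gives GGTATGATTTAA, found at positions 87–98 on the template; the primer anneals here to the top strand with its 3' end pointing upstream.
The product is the template from position 53 through 98 (46 bp).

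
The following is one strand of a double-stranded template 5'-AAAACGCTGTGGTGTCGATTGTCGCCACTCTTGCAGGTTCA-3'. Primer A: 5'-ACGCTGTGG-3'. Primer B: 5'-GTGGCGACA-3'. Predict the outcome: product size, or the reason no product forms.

Primer A (ACGCTGTGG) matches the top strand at positions 4–12; it acts as a forward primer.
Primer B's reverse complement is TGTCGCCAC, matching the top strand at positions 20–28; it acts as a reverse primer.
The 3' ends face each other across positions 4–28, giving a 25 bp product.

Yes — a 25 bp product.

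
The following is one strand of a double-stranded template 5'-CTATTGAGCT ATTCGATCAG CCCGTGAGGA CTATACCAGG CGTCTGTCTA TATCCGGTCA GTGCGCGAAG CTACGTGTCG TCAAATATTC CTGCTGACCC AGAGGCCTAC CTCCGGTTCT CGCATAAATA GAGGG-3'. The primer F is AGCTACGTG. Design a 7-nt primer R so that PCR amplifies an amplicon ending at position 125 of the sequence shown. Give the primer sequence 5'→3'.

The forward primer binds at positions 69–77; the product's 3' end on the top strand is position 125.
The reverse primer anneals to the top strand over positions 119–125, i.e. to CTCGCAT.
Its sequence written 5'→3' is the reverse complement: ATGCGAG.

5'-ATGCGAG-3'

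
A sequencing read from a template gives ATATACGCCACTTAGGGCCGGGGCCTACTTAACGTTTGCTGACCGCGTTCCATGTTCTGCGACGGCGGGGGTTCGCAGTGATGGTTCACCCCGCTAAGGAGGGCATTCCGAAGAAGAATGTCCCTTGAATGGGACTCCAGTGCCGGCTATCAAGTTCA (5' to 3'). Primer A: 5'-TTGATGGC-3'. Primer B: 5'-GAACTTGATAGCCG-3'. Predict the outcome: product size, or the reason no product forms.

Primer A (TTGATGGC) does not match the top strand, and its reverse complement GCCATCAA does not match either.
With no annealing site for primer A, no amplification occurs.

No product — primer A has no binding site in the template.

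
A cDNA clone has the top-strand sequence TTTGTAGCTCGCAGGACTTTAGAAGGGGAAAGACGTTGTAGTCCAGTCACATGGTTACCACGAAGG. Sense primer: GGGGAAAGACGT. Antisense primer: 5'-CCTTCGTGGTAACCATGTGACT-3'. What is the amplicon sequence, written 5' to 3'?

The forward primer matches the template at positions 25–36.
The reverse primer's reverse complement is AGTCACATGGTTACCACGAAGG, which matches the template at positions 45–66.
The product is the template from position 25 through 66 (42 bp).

5'-GGGGAAAGACGTTGTAGTCCAGTCACATGGTTACCACGAAGG-3'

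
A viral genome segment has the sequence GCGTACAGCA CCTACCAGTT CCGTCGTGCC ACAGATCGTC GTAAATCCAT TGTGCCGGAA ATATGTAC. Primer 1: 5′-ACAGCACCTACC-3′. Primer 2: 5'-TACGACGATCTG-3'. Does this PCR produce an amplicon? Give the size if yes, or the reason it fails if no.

Yes — a 39 bp product.

Primer 1 (ACAGCACCTACC) matches the top strand at positions 5–16; it acts as a forward primer.
Primer 2's reverse complement is CAGATCGTCGTA, matching the top strand at positions 32–43; it acts as a reverse primer.
The 3' ends face each other across positions 5–43, giving a 39 bp product.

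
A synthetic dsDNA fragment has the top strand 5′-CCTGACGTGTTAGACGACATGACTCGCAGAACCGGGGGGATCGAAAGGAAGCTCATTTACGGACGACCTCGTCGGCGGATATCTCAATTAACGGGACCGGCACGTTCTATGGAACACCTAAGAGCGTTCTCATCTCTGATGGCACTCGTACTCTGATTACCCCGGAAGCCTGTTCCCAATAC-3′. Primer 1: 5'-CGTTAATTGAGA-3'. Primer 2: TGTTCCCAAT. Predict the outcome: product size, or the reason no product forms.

Primer 1 (CGTTAATTGAGA) has reverse complement TCTCAATTAACG, which matches the top strand at positions 82–93; primer 1 anneals to the top strand there with its 3' end pointing upstream toward position 82.
Primer 2 (TGTTCCCAAT) matches the top strand directly at positions 171–180; it anneals to the bottom strand with its 3' end pointing downstream toward position 180.
The 3' ends diverge (primer 1 extends toward position 1, primer 2 toward position 182), so the primers never converge on a shared product.

No product — the primers' 3' ends point away from each other.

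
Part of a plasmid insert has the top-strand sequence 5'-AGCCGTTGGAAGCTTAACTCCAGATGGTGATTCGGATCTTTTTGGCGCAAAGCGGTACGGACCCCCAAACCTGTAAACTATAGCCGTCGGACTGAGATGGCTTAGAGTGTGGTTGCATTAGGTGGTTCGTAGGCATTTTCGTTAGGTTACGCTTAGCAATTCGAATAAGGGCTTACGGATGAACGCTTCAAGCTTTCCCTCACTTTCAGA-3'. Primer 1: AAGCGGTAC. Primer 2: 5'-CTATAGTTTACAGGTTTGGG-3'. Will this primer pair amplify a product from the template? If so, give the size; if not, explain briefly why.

Primer 1 (AAGCGGTAC) matches the top strand at positions 50–58; it acts as a forward primer.
Primer 2's reverse complement is CCCAAACCTGTAAACTATAG, matching the top strand at positions 64–83; it acts as a reverse primer.
The 3' ends face each other across positions 50–83, giving a 34 bp product.

Yes — a 34 bp product.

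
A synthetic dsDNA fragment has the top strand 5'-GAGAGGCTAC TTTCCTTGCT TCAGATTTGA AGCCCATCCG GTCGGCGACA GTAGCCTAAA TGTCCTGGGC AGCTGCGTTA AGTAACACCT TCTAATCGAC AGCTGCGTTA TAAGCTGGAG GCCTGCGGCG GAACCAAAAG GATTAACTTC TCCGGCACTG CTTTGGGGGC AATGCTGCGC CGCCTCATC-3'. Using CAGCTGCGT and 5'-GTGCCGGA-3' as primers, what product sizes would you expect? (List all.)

89 bp, 59 bp

The forward primer CAGCTGCGT matches the top strand at positions 70–78, 100–108.
The reverse primer's reverse complement is TCCGGCAC, matching at positions 151–158.
Each forward site pairs with the reverse site to give a product ending at position 158: sizes 89, 59 bp.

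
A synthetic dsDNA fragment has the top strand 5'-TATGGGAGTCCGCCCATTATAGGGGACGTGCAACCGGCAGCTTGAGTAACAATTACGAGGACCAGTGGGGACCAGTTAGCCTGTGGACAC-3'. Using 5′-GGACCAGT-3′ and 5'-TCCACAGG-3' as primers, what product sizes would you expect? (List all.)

29 bp, 19 bp

The forward primer GGACCAGT matches the top strand at positions 59–66, 69–76.
The reverse primer's reverse complement is CCTGTGGA, matching at positions 80–87.
Each forward site pairs with the reverse site to give a product ending at position 87: sizes 29, 19 bp.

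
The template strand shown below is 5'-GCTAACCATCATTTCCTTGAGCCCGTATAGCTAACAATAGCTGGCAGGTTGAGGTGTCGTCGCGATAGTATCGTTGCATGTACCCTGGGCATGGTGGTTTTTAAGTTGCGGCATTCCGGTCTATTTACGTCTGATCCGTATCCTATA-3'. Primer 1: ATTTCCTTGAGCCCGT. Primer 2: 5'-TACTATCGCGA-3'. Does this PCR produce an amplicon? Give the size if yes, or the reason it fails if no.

Primer 1 (ATTTCCTTGAGCCCGT) matches the top strand at positions 11–26; it acts as a forward primer.
Primer 2's reverse complement is TCGCGATAGTA, matching the top strand at positions 60–70; it acts as a reverse primer.
The 3' ends face each other across positions 11–70, giving a 60 bp product.

Yes — a 60 bp product.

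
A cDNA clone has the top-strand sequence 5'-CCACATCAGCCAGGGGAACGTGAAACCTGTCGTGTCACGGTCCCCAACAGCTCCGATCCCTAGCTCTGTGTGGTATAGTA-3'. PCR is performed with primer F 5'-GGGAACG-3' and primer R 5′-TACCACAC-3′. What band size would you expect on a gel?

Scanning the template, GGGAACG occurs at positions 14–20; this primer anneals to the bottom strand there with its 3' end pointing downstream.
The reverse primer's reverse complement is GTGTGGTA, which matches the template at positions 68–75.
Amplicon spans positions 14–75: 62 bp.

62 bp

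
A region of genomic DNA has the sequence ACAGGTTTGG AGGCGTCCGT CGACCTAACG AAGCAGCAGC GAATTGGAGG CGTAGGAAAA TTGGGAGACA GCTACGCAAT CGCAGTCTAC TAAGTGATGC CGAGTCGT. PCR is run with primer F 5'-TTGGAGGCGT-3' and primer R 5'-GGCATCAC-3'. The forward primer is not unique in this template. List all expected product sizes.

95 bp, 58 bp

The forward primer TTGGAGGCGT matches the top strand at positions 7–16, 44–53.
The reverse primer's reverse complement is GTGATGCC, matching at positions 94–101.
Each forward site pairs with the reverse site to give a product ending at position 101: sizes 95, 58 bp.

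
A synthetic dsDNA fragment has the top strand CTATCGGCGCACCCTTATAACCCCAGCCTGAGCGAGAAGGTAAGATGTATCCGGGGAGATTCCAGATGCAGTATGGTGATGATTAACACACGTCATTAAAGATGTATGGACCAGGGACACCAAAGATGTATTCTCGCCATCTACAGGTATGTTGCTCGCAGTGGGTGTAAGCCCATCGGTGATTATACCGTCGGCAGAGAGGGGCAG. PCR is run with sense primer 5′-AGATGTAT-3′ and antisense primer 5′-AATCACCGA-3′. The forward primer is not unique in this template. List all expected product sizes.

The forward primer AGATGTAT matches the top strand at positions 43–50, 100–107, 124–131.
The reverse primer's reverse complement is TCGGTGATT, matching at positions 176–184.
Each forward site pairs with the reverse site to give a product ending at position 184: sizes 142, 85, 61 bp.

142 bp, 85 bp, 61 bp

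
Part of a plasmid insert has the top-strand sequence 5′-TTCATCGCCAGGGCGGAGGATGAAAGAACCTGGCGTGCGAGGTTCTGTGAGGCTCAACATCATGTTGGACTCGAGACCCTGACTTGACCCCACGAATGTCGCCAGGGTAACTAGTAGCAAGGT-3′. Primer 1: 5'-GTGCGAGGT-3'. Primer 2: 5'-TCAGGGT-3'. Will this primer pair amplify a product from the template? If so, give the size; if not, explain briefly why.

Yes — a 48 bp product.

Primer 1 (GTGCGAGGT) matches the top strand at positions 35–43; it acts as a forward primer.
Primer 2's reverse complement is ACCCTGA, matching the top strand at positions 76–82; it acts as a reverse primer.
The 3' ends face each other across positions 35–82, giving a 48 bp product.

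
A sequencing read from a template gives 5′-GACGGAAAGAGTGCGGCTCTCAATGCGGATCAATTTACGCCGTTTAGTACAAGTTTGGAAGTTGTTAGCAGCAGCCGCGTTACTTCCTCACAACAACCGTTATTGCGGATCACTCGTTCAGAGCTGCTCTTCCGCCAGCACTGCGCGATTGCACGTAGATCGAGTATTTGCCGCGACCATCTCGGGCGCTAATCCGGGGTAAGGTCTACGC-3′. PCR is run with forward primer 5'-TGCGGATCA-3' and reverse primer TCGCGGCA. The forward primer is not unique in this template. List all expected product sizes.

153 bp, 73 bp

The forward primer TGCGGATCA matches the top strand at positions 24–32, 104–112.
The reverse primer's reverse complement is TGCCGCGA, matching at positions 169–176.
Each forward site pairs with the reverse site to give a product ending at position 176: sizes 153, 73 bp.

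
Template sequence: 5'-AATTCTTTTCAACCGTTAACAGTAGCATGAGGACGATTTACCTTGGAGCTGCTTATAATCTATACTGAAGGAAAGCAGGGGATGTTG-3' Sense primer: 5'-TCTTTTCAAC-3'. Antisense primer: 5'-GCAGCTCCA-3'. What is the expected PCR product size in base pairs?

The forward primer matches the template at positions 4–13.
The reverse primer's reverse complement is TGGAGCTGC, which matches the template at positions 44–52.
Amplicon spans positions 4–52: 49 bp.

49 bp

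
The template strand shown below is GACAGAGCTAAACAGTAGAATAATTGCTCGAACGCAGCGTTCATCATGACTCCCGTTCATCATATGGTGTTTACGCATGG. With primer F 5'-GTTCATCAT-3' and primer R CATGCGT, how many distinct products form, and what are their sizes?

The forward primer GTTCATCAT matches the top strand at positions 39–47, 55–63.
The reverse primer's reverse complement is ACGCATG, matching at positions 73–79.
Each forward site pairs with the reverse site to give a product ending at position 79: sizes 41, 25 bp.

Two products: 41 bp, 25 bp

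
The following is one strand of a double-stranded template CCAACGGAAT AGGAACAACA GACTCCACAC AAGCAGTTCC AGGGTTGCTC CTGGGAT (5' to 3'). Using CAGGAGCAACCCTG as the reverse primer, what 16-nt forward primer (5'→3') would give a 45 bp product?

5'-ATAGGAACAACAGACT-3'

The reverse primer's reverse complement CAGGGTTGCTCCTG matches the template at positions 40–53, so the product ends at position 53.
A 45 bp product then starts at position 53 − 45 + 1 = 9.
The forward primer is identical to the top strand there: ATAGGAACAACAGACT.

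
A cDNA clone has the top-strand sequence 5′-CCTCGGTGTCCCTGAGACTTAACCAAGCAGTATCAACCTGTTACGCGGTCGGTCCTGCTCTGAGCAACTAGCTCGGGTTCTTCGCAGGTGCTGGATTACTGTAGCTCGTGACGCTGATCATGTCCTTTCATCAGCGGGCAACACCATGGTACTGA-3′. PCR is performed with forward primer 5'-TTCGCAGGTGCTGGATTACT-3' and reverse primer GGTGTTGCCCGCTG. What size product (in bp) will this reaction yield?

65 bp

Forward primer TTCGCAGGTGCTGGATTACT is found on the top strand at positions 81–100.
Taking the reverse complement of GGTGTTGCCCGCTG gives CAGCGGGCAACACC, found at positions 132–145 on the template; the primer anneals here to the top strand with its 3' end pointing upstream.
The product runs from position 81 to position 145, so its length is 145 − 81 + 1 = 65 bp.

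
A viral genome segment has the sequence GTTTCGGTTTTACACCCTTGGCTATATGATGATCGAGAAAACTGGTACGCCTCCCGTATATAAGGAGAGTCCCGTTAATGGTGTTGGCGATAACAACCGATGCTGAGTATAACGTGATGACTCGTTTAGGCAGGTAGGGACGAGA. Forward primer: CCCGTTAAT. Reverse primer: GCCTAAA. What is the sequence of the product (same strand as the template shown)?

The forward primer matches the template at positions 71–79.
Reverse complement of the reverse primer: TTTAGGC. This occurs on the top strand at positions 125–131.
The product is the template from position 71 through 131 (61 bp).

5'-CCCGTTAATGGTGTTGGCGATAACAACCGATGCTGAGTATAACGTGATGACTCGTTTAGGC-3'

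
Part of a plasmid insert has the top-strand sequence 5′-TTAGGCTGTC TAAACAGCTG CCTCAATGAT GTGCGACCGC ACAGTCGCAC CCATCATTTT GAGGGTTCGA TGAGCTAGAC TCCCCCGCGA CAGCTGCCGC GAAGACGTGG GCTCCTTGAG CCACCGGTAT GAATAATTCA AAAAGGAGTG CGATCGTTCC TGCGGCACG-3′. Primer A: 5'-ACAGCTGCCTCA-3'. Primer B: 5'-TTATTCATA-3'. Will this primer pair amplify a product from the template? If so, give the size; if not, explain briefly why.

Primer A (ACAGCTGCCTCA) matches the top strand at positions 14–25; it acts as a forward primer.
Primer B's reverse complement is TATGAATAA, matching the top strand at positions 128–136; it acts as a reverse primer.
The 3' ends face each other across positions 14–136, giving a 123 bp product.

Yes — a 123 bp product.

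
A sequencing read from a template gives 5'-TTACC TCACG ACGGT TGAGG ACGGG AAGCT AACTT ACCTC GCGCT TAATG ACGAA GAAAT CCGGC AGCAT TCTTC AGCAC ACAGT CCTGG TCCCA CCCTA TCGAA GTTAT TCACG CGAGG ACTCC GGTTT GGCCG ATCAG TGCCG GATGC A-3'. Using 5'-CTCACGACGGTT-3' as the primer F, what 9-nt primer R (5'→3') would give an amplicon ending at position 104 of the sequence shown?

The forward primer binds at positions 5–16; the product's 3' end on the top strand is position 104.
The reverse primer anneals to the top strand over positions 96–104, i.e. to CCCTATCGA.
Its sequence written 5'→3' is the reverse complement: TCGATAGGG.

5'-TCGATAGGG-3'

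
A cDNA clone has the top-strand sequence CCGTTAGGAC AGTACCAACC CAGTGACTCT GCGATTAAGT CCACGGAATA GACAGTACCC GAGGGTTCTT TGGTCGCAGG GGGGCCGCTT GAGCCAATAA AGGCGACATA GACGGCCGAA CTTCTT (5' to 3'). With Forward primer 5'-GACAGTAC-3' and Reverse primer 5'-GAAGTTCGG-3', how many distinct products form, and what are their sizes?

Two products: 117 bp, 74 bp

The forward primer GACAGTAC matches the top strand at positions 8–15, 51–58.
The reverse primer's reverse complement is CCGAACTTC, matching at positions 116–124.
Each forward site pairs with the reverse site to give a product ending at position 124: sizes 117, 74 bp.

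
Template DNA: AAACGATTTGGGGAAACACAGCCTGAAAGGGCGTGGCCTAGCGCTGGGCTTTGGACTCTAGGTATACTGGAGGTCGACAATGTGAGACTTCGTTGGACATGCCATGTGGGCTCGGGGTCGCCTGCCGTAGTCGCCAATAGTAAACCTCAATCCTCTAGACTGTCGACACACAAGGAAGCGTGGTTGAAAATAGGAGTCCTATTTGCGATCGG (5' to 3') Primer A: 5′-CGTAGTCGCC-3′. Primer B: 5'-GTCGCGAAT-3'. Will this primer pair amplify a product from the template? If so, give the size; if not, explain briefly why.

Primer B (GTCGCGAAT) does not match the top strand, and its reverse complement ATTCGCGAC does not match either.
With no annealing site for primer B, no amplification occurs.

No product — primer B has no binding site in the template.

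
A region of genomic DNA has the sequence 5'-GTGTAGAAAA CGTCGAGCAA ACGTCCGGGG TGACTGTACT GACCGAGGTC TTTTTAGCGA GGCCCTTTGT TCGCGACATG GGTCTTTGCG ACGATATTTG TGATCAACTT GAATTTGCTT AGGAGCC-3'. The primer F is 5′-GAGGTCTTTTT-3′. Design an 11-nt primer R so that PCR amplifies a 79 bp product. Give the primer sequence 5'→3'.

5'-CCTAAGCAAAT-3'

The forward primer binds at positions 45–55, so a 79 bp product ends at position 45 + 79 − 1 = 123.
The reverse primer anneals to the top strand over positions 113–123, i.e. to ATTTGCTTAGG.
Its sequence written 5'→3' is the reverse complement: CCTAAGCAAAT.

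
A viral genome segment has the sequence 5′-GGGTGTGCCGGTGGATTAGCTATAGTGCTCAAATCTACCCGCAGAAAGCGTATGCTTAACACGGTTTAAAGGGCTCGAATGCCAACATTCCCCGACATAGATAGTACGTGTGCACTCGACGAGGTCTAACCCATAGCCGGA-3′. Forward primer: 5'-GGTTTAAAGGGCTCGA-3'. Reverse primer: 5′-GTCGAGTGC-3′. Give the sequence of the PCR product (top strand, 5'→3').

The forward primer matches the template at positions 63–78.
Taking the reverse complement of GTCGAGTGC gives GCACTCGAC, found at positions 112–120 on the template; the primer anneals here to the top strand with its 3' end pointing upstream.
The product is the template from position 63 through 120 (58 bp).

5'-GGTTTAAAGGGCTCGAATGCCAACATTCCCCGACATAGATAGTACGTGTGCACTCGAC-3'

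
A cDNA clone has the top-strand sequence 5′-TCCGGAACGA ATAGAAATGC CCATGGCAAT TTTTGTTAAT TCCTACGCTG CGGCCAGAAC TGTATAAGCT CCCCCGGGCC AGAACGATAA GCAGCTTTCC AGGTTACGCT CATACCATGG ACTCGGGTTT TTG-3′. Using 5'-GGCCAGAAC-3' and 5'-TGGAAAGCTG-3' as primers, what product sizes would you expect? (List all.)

The forward primer GGCCAGAAC matches the top strand at positions 52–60, 77–85.
The reverse primer's reverse complement is CAGCTTTCCA, matching at positions 92–101.
Each forward site pairs with the reverse site to give a product ending at position 101: sizes 50, 25 bp.

50 bp, 25 bp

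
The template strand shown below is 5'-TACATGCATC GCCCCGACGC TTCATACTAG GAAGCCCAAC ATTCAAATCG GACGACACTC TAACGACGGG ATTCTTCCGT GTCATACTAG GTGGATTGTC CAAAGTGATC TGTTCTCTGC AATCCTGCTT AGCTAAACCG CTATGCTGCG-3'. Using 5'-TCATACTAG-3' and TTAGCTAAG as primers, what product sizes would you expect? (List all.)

The forward primer TCATACTAG matches the top strand at positions 22–30, 82–90.
The reverse primer's reverse complement is CTTAGCTAA, matching at positions 128–136.
Each forward site pairs with the reverse site to give a product ending at position 136: sizes 115, 55 bp.

115 bp, 55 bp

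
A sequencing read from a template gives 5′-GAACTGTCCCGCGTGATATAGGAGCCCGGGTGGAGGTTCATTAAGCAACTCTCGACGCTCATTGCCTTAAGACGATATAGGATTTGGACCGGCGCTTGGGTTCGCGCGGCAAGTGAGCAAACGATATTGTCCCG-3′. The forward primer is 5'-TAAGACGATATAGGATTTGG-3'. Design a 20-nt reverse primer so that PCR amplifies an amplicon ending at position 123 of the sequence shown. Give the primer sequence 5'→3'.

5'-CGTTTGCTCACTTGCCGCGC-3'

The forward primer binds at positions 68–87; the product's 3' end on the top strand is position 123.
The reverse primer anneals to the top strand over positions 104–123, i.e. to GCGCGGCAAGTGAGCAAACG.
Its sequence written 5'→3' is the reverse complement: CGTTTGCTCACTTGCCGCGC.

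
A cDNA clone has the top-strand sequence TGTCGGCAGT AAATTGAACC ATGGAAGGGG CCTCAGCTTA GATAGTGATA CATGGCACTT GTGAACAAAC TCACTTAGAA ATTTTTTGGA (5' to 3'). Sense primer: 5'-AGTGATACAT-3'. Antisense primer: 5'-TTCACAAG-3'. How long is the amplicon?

The forward primer matches the template at positions 44–53.
The reverse primer's reverse complement is CTTGTGAA, which matches the template at positions 58–65.
Product length = (reverse-primer end) − (forward-primer start) + 1 = 65 − 44 + 1 = 22 bp.

22 bp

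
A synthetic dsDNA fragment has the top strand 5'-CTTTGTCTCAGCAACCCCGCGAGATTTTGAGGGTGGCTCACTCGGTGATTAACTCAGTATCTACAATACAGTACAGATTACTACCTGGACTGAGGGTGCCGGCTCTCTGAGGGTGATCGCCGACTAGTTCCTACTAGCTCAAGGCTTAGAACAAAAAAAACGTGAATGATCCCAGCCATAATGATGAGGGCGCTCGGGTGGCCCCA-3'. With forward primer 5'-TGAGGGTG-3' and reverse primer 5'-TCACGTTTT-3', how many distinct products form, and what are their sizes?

The forward primer TGAGGGTG matches the top strand at positions 28–35, 91–98, 108–115.
The reverse primer's reverse complement is AAAACGTGA, matching at positions 157–165.
Each forward site pairs with the reverse site to give a product ending at position 165: sizes 138, 75, 58 bp.

Three products: 138 bp, 75 bp, 58 bp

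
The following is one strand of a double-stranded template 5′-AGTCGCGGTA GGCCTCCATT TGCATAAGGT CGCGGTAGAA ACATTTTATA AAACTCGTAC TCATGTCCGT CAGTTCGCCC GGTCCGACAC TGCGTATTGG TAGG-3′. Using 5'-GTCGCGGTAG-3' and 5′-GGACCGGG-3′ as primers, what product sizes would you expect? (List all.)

The forward primer GTCGCGGTAG matches the top strand at positions 2–11, 29–38.
The reverse primer's reverse complement is CCCGGTCC, matching at positions 78–85.
Each forward site pairs with the reverse site to give a product ending at position 85: sizes 84, 57 bp.

84 bp, 57 bp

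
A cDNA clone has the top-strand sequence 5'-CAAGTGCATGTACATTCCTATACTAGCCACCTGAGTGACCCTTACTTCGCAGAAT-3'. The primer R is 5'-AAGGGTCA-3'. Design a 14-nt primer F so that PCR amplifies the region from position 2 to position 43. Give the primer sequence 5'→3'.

5'-AAGTGCATGTACAT-3'

The reverse primer's reverse complement TGACCCTT matches the template at positions 36–43; the product starts at position 2.
The forward primer is identical to the top strand over positions 2–15: AAGTGCATGTACAT.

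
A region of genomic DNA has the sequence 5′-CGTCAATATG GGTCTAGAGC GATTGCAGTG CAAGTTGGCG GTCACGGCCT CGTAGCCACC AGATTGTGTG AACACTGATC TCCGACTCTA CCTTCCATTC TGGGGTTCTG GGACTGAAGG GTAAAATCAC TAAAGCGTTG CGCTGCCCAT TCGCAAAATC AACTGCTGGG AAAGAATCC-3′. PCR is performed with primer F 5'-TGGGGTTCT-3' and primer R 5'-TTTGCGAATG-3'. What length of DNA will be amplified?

57 bp

Forward primer TGGGGTTCT is found on the top strand at positions 101–109.
Taking the reverse complement of TTTGCGAATG gives CATTCGCAAA, found at positions 148–157 on the template; the primer anneals here to the top strand with its 3' end pointing upstream.
Product length = (reverse-primer end) − (forward-primer start) + 1 = 157 − 101 + 1 = 57 bp.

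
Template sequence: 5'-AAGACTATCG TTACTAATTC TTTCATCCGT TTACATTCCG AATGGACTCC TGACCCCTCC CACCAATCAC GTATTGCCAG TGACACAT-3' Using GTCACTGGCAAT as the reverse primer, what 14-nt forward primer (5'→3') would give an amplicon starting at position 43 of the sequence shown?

5'-TGGACTCCTGACCC-3'

The reverse primer's reverse complement ATTGCCAGTGAC matches the template at positions 73–84; the product starts at position 43.
The forward primer is identical to the top strand over positions 43–56: TGGACTCCTGACCC.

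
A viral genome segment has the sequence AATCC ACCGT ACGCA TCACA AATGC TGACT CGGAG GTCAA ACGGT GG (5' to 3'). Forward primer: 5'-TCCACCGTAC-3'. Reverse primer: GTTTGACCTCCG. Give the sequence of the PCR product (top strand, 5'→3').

Forward primer TCCACCGTAC is found on the top strand at positions 3–12.
The reverse primer's reverse complement is CGGAGGTCAAAC, which matches the template at positions 31–42.
The product is the template from position 3 through 42 (40 bp).

5'-TCCACCGTACGCATCACAAATGCTGACTCGGAGGTCAAAC-3'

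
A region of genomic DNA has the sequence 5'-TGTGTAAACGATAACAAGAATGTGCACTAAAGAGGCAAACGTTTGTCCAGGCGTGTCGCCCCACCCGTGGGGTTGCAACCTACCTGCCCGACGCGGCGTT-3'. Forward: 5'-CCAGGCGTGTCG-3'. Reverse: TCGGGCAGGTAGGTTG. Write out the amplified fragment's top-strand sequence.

5'-CCAGGCGTGTCGCCCCACCCGTGGGGTTGCAACCTACCTGCCCGA-3'

Scanning the template, CCAGGCGTGTCG occurs at positions 47–58; this primer anneals to the bottom strand there with its 3' end pointing downstream.
Taking the reverse complement of TCGGGCAGGTAGGTTG gives CAACCTACCTGCCCGA, found at positions 76–91 on the template; the primer anneals here to the top strand with its 3' end pointing upstream.
The product is the template from position 47 through 91 (45 bp).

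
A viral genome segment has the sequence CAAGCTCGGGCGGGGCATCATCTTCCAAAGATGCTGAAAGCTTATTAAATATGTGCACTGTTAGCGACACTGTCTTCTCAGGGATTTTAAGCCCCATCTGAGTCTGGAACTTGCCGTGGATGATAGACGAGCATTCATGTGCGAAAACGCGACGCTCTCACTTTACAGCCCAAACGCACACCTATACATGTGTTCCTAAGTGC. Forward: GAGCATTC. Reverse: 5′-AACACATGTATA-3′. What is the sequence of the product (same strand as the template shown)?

5'-GAGCATTCATGTGCGAAAACGCGACGCTCTCACTTTACAGCCCAAACGCACACCTATACATGTGTT-3'

Scanning the template, GAGCATTC occurs at positions 129–136; this primer anneals to the bottom strand there with its 3' end pointing downstream.
The reverse primer's reverse complement is TATACATGTGTT, which matches the template at positions 183–194.
The product is the template from position 129 through 194 (66 bp).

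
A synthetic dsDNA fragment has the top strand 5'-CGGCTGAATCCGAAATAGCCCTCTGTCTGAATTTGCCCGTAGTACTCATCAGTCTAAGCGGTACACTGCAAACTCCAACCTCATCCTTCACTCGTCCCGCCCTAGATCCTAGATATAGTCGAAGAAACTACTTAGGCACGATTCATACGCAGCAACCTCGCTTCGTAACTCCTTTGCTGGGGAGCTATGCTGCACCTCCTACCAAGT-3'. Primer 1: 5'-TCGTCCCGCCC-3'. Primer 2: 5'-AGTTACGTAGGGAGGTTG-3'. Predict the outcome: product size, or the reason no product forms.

Primer 2 (AGTTACGTAGGGAGGTTG) does not match the top strand, and its reverse complement CAACCTCCCTACGTAACT does not match either.
With no annealing site for primer 2, no amplification occurs.

No product — primer 2 has no binding site in the template.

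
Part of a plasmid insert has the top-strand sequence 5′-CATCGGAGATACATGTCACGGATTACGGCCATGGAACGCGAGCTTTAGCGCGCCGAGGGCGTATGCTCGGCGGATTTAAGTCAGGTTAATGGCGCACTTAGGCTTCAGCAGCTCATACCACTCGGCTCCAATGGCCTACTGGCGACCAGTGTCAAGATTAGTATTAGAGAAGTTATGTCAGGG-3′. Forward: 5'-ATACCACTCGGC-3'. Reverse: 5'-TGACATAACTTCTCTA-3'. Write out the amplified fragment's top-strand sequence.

Scanning the template, ATACCACTCGGC occurs at positions 115–126; this primer anneals to the bottom strand there with its 3' end pointing downstream.
Taking the reverse complement of TGACATAACTTCTCTA gives TAGAGAAGTTATGTCA, found at positions 165–180 on the template; the primer anneals here to the top strand with its 3' end pointing upstream.
The product is the template from position 115 through 180 (66 bp).

5'-ATACCACTCGGCTCCAATGGCCTACTGGCGACCAGTGTCAAGATTAGTATTAGAGAAGTTATGTCA-3'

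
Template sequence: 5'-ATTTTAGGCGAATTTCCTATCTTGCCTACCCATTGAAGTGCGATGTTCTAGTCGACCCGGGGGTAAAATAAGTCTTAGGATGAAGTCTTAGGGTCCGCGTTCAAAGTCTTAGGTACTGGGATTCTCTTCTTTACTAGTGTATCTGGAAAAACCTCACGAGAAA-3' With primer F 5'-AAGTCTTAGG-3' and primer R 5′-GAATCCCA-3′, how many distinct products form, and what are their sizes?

The forward primer AAGTCTTAGG matches the top strand at positions 70–79, 83–92, 104–113.
The reverse primer's reverse complement is TGGGATTC, matching at positions 117–124.
Each forward site pairs with the reverse site to give a product ending at position 124: sizes 55, 42, 21 bp.

Three products: 55 bp, 42 bp, 21 bp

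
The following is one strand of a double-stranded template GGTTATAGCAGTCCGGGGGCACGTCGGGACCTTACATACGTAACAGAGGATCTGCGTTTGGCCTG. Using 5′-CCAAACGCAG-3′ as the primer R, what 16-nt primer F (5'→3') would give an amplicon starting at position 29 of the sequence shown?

The reverse primer's reverse complement CTGCGTTTGG matches the template at positions 52–61; the product starts at position 29.
The forward primer is identical to the top strand over positions 29–44: ACCTTACATACGTAAC.

5'-ACCTTACATACGTAAC-3'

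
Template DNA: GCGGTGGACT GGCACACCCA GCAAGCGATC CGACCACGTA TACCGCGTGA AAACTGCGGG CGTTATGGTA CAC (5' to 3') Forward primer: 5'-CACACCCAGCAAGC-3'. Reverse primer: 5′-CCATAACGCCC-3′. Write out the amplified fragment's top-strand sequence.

5'-CACACCCAGCAAGCGATCCGACCACGTATACCGCGTGAAAACTGCGGGCGTTATGG-3'

Forward primer CACACCCAGCAAGC is found on the top strand at positions 13–26.
Reverse complement of the reverse primer: GGGCGTTATGG. This occurs on the top strand at positions 58–68.
The product is the template from position 13 through 68 (56 bp).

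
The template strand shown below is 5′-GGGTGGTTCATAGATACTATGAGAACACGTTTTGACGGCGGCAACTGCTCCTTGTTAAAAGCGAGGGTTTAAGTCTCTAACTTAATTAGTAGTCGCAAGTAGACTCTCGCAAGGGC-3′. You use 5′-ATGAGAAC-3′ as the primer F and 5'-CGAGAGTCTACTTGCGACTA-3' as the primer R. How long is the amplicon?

91 bp

Scanning the template, ATGAGAAC occurs at positions 19–26; this primer anneals to the bottom strand there with its 3' end pointing downstream.
The reverse primer's reverse complement is TAGTCGCAAGTAGACTCTCG, which matches the template at positions 90–109.
Amplicon spans positions 19–109: 91 bp.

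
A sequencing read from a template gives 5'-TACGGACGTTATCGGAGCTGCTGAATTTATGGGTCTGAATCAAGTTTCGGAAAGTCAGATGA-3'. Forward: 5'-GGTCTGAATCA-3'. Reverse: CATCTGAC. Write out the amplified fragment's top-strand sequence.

5'-GGTCTGAATCAAGTTTCGGAAAGTCAGATG-3'

Scanning the template, GGTCTGAATCA occurs at positions 32–42; this primer anneals to the bottom strand there with its 3' end pointing downstream.
Taking the reverse complement of CATCTGAC gives GTCAGATG, found at positions 54–61 on the template; the primer anneals here to the top strand with its 3' end pointing upstream.
The product is the template from position 32 through 61 (30 bp).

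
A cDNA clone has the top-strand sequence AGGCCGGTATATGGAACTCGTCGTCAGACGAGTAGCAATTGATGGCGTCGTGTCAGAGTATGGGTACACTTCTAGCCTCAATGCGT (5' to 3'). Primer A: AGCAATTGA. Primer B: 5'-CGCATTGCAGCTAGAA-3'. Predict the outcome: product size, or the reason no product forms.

Primer B (CGCATTGCAGCTAGAA) does not match the top strand, and its reverse complement TTCTAGCTGCAATGCG does not match either.
With no annealing site for primer B, no amplification occurs.

No product — primer B has no binding site in the template.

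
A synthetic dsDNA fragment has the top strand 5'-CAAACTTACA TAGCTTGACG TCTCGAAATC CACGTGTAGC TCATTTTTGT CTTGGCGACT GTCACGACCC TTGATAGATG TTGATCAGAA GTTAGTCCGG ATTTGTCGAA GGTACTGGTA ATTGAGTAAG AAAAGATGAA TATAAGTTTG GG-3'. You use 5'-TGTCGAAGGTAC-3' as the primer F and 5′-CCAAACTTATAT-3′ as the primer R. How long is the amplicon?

Forward primer TGTCGAAGGTAC is found on the top strand at positions 104–115.
Taking the reverse complement of CCAAACTTATAT gives ATATAAGTTTGG, found at positions 140–151 on the template; the primer anneals here to the top strand with its 3' end pointing upstream.
Product length = (reverse-primer end) − (forward-primer start) + 1 = 151 − 104 + 1 = 48 bp.

48 bp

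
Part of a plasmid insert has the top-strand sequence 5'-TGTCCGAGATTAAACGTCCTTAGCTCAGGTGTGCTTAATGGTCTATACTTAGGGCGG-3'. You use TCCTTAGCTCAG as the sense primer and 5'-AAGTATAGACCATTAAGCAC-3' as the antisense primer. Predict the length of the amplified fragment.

Scanning the template, TCCTTAGCTCAG occurs at positions 17–28; this primer anneals to the bottom strand there with its 3' end pointing downstream.
Taking the reverse complement of AAGTATAGACCATTAAGCAC gives GTGCTTAATGGTCTATACTT, found at positions 31–50 on the template; the primer anneals here to the top strand with its 3' end pointing upstream.
Amplicon spans positions 17–50: 34 bp.

34 bp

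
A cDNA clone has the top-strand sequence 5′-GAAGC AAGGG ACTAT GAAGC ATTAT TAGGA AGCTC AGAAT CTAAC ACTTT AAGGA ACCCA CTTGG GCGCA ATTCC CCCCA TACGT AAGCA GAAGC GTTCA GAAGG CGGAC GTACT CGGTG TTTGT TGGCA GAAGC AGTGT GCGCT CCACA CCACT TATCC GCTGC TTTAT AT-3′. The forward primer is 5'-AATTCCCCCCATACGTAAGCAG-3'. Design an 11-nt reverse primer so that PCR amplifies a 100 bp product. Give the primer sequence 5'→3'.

5'-TAAAGCAGCGG-3'

The forward primer binds at positions 70–91, so a 100 bp product ends at position 70 + 100 − 1 = 169.
The reverse primer anneals to the top strand over positions 159–169, i.e. to CCGCTGCTTTA.
Its sequence written 5'→3' is the reverse complement: TAAAGCAGCGG.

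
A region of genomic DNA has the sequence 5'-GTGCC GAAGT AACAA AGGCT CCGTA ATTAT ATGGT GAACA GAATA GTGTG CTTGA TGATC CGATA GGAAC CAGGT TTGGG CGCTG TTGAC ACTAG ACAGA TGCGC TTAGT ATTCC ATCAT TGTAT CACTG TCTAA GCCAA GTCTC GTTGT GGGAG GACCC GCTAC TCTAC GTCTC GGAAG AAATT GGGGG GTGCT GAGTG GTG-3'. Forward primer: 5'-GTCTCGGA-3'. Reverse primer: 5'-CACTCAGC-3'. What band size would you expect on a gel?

30 bp

Forward primer GTCTCGGA is found on the top strand at positions 171–178.
Reverse complement of the reverse primer: GCTGAGTG. This occurs on the top strand at positions 193–200.
Product length = (reverse-primer end) − (forward-primer start) + 1 = 200 − 171 + 1 = 30 bp.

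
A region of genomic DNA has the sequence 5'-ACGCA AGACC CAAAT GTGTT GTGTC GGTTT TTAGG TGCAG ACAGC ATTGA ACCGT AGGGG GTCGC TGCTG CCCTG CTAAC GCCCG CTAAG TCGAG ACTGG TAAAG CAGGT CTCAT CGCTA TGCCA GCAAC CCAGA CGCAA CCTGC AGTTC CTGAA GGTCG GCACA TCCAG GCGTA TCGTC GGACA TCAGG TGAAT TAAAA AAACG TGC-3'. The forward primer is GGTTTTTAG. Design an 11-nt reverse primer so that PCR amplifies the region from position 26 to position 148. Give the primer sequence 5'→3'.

The product's 3' end on the top strand is position 148.
The reverse primer anneals to the top strand over positions 138–148, i.e. to CAACCTGCAGT.
Its sequence written 5'→3' is the reverse complement: ACTGCAGGTTG.

5'-ACTGCAGGTTG-3'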